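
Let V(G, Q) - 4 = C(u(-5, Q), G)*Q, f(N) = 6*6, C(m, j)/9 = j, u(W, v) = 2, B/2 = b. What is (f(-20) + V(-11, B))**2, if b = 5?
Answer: 902500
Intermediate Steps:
B = 10 (B = 2*5 = 10)
C(m, j) = 9*j
f(N) = 36
V(G, Q) = 4 + 9*G*Q (V(G, Q) = 4 + (9*G)*Q = 4 + 9*G*Q)
(f(-20) + V(-11, B))**2 = (36 + (4 + 9*(-11)*10))**2 = (36 + (4 - 990))**2 = (36 - 986)**2 = (-950)**2 = 902500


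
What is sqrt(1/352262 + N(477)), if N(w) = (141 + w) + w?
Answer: sqrt(135876926077442)/352262 ≈ 33.091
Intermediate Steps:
N(w) = 141 + 2*w
sqrt(1/352262 + N(477)) = sqrt(1/352262 + (141 + 2*477)) = sqrt(1/352262 + (141 + 954)) = sqrt(1/352262 + 1095) = sqrt(385726891/352262) = sqrt(135876926077442)/352262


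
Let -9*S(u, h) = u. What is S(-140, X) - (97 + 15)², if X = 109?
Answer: -112756/9 ≈ -12528.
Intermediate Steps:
S(u, h) = -u/9
S(-140, X) - (97 + 15)² = -⅑*(-140) - (97 + 15)² = 140/9 - 1*112² = 140/9 - 1*12544 = 140/9 - 12544 = -112756/9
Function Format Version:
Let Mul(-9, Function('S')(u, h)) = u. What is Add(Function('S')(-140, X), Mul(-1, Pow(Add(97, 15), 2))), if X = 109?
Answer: Rational(-112756, 9) ≈ -12528.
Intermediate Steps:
Function('S')(u, h) = Mul(Rational(-1, 9), u)
Add(Function('S')(-140, X), Mul(-1, Pow(Add(97, 15), 2))) = Add(Mul(Rational(-1, 9), -140), Mul(-1, Pow(Add(97, 15), 2))) = Add(Rational(140, 9), Mul(-1, Pow(112, 2))) = Add(Rational(140, 9), Mul(-1, 12544)) = Add(Rational(140, 9), -12544) = Rational(-112756, 9)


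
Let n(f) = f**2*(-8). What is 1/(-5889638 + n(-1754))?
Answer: -1/30501766 ≈ -3.2785e-8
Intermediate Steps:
n(f) = -8*f**2
1/(-5889638 + n(-1754)) = 1/(-5889638 - 8*(-1754)**2) = 1/(-5889638 - 8*3076516) = 1/(-5889638 - 24612128) = 1/(-30501766) = -1/30501766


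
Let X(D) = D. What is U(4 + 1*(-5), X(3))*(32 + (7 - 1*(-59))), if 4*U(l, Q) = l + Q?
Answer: 49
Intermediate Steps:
U(l, Q) = Q/4 + l/4 (U(l, Q) = (l + Q)/4 = (Q + l)/4 = Q/4 + l/4)
U(4 + 1*(-5), X(3))*(32 + (7 - 1*(-59))) = ((1/4)*3 + (4 + 1*(-5))/4)*(32 + (7 - 1*(-59))) = (3/4 + (4 - 5)/4)*(32 + (7 + 59)) = (3/4 + (1/4)*(-1))*(32 + 66) = (3/4 - 1/4)*98 = (1/2)*98 = 49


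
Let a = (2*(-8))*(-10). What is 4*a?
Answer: 640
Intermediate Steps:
a = 160 (a = -16*(-10) = 160)
4*a = 4*160 = 640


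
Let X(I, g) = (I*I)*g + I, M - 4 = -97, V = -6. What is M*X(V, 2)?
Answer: -6138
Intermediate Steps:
M = -93 (M = 4 - 97 = -93)
X(I, g) = I + g*I² (X(I, g) = I²*g + I = g*I² + I = I + g*I²)
M*X(V, 2) = -(-558)*(1 - 6*2) = -(-558)*(1 - 12) = -(-558)*(-11) = -93*66 = -6138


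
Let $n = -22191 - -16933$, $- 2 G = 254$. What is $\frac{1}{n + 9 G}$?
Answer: $- \frac{1}{6401} \approx -0.00015623$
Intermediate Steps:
$G = -127$ ($G = \left(- \frac{1}{2}\right) 254 = -127$)
$n = -5258$ ($n = -22191 + 16933 = -5258$)
$\frac{1}{n + 9 G} = \frac{1}{-5258 + 9 \left(-127\right)} = \frac{1}{-5258 - 1143} = \frac{1}{-6401} = - \frac{1}{6401}$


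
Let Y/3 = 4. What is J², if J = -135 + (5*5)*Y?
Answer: 27225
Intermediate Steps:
Y = 12 (Y = 3*4 = 12)
J = 165 (J = -135 + (5*5)*12 = -135 + 25*12 = -135 + 300 = 165)
J² = 165² = 27225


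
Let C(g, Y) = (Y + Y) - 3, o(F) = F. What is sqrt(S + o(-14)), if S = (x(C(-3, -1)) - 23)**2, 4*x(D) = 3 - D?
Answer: sqrt(427) ≈ 20.664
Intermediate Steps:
C(g, Y) = -3 + 2*Y (C(g, Y) = 2*Y - 3 = -3 + 2*Y)
x(D) = 3/4 - D/4 (x(D) = (3 - D)/4 = 3/4 - D/4)
S = 441 (S = ((3/4 - (-3 + 2*(-1))/4) - 23)**2 = ((3/4 - (-3 - 2)/4) - 23)**2 = ((3/4 - 1/4*(-5)) - 23)**2 = ((3/4 + 5/4) - 23)**2 = (2 - 23)**2 = (-21)**2 = 441)
sqrt(S + o(-14)) = sqrt(441 - 14) = sqrt(427)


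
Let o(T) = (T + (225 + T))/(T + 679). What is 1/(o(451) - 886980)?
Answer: -1130/1002286273 ≈ -1.1274e-6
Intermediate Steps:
o(T) = (225 + 2*T)/(679 + T)
1/(o(451) - 886980) = 1/((225 + 2*451)/(679 + 451) - 886980) = 1/((225 + 902)/1130 - 886980) = 1/((1/1130)*1127 - 886980) = 1/(1127/1130 - 886980) = 1/(-1002286273/1130) = -1130/1002286273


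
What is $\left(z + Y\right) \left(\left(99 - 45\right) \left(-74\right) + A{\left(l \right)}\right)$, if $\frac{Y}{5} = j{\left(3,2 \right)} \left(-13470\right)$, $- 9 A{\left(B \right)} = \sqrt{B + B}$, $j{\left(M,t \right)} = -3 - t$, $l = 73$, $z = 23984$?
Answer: $-1441493064 - \frac{360734 \sqrt{146}}{9} \approx -1.442 \cdot 10^{9}$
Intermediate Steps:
$A{\left(B \right)} = - \frac{\sqrt{2} \sqrt{B}}{9}$ ($A{\left(B \right)} = - \frac{\sqrt{B + B}}{9} = - \frac{\sqrt{2 B}}{9} = - \frac{\sqrt{2} \sqrt{B}}{9}$)
$Y = 336750$ ($Y = 5 \left(-3 - 2\right) \left(-13470\right) = 5 \left(\left(-5\right) \left(-13470\right)\right) = 5 \cdot 67350 = 336750$)
$\left(z + Y\right) \left(\left(99 - 45\right) \left(-74\right) + A{\left(l \right)}\right) = \left(23984 + 336750\right) \left(\left(99 - 45\right) \left(-74\right) - \frac{\sqrt{2} \sqrt{73}}{9}\right) = 360734 \left(54 \left(-74\right) - \frac{\sqrt{146}}{9}\right) = 360734 \left(-3996 - \frac{\sqrt{146}}{9}\right) = -1441493064 - \frac{360734 \sqrt{146}}{9}$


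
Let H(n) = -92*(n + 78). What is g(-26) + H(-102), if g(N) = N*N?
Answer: 2884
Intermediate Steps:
g(N) = N²
H(n) = -7176 - 92*n (H(n) = -92*(78 + n) = -7176 - 92*n)
g(-26) + H(-102) = (-26)² + (-7176 - 92*(-102)) = 676 + (-7176 + 9384) = 676 + 2208 = 2884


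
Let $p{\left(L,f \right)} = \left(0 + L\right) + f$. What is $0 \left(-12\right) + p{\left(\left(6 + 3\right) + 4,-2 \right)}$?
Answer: $11$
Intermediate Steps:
$p{\left(L,f \right)} = L + f$
$0 \left(-12\right) + p{\left(\left(6 + 3\right) + 4,-2 \right)} = 0 \left(-12\right) + \left(\left(\left(6 + 3\right) + 4\right) - 2\right) = 0 + \left(\left(9 + 4\right) - 2\right) = 0 + \left(13 - 2\right) = 0 + 11 = 11$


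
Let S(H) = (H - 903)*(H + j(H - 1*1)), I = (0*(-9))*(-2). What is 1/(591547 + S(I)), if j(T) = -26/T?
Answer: 1/568069 ≈ 1.7603e-6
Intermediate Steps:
I = 0 (I = 0*(-2) = 0)
S(H) = (-903 + H)*(H - 26/(-1 + H)) (S(H) = (H - 903)*(H - 26/(H - 1*1)) = (-903 + H)*(H - 26/(H - 1)) = (-903 + H)*(H - 26/(-1 + H)))
1/(591547 + S(I)) = 1/(591547 + (23478 - 26*0 + 0*(-1 + 0)*(-903 + 0))/(-1 + 0)) = 1/(591547 + (23478 + 0 + 0*(-1)*(-903))/(-1)) = 1/(591547 - (23478 + 0 + 0)) = 1/(591547 - 1*23478) = 1/(591547 - 23478) = 1/568069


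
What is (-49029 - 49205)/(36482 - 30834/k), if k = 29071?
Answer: -1427880307/530268694 ≈ -2.6927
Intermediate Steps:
(-49029 - 49205)/(36482 - 30834/k) = (-49029 - 49205)/(36482 - 30834/29071) = -98234/(36482 - 30834*1/29071) = -98234/(36482 - 30834/29071) = -98234/1060537388/29071 = -98234*29071/1060537388 = -1427880307/530268694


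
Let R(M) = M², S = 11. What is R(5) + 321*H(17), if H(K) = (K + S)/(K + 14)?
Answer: 9763/31 ≈ 314.94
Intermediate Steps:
H(K) = (11 + K)/(14 + K) (H(K) = (K + 11)/(K + 14) = (11 + K)/(14 + K))
R(5) + 321*H(17) = 5² + 321*((11 + 17)/(14 + 17)) = 25 + 321*(28/31) = 25 + 8988/31 = 9763/31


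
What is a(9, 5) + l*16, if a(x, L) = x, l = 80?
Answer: 1289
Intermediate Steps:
a(9, 5) + l*16 = 9 + 80*16 = 9 + 1280 = 1289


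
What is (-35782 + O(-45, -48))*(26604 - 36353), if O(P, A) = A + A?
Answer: 349774622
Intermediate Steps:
O(P, A) = 2*A
(-35782 + O(-45, -48))*(26604 - 36353) = (-35782 + 2*(-48))*(26604 - 36353) = (-35782 - 96)*(-9749) = -35878*(-9749) = 349774622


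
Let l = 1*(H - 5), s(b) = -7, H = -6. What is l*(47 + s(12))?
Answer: -440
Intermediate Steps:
l = -11 (l = 1*(-6 - 5) = 1*(-11) = -11)
l*(47 + s(12)) = -11*(47 - 7) = -11*40 = -440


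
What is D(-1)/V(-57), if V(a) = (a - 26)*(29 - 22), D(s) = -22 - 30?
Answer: 52/581 ≈ 0.089501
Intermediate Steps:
D(s) = -52
V(a) = -182 + 7*a (V(a) = (-26 + a)*7 = -182 + 7*a)
D(-1)/V(-57) = -52/(-182 + 7*(-57)) = -52/(-182 - 399) = -52/(-581) = -52*(-1/581) = 52/581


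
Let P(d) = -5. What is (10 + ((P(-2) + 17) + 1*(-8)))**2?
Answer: 196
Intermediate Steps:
(10 + ((P(-2) + 17) + 1*(-8)))**2 = (10 + ((-5 + 17) + 1*(-8)))**2 = (10 + (12 - 8))**2 = (10 + 4)**2 = 14**2 = 196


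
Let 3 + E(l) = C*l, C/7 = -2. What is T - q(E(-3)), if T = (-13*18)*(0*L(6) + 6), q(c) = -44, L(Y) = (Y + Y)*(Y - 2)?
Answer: -1360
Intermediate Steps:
C = -14 (C = 7*(-2) = -14)
E(l) = -3 - 14*l
L(Y) = 2*Y*(-2 + Y) (L(Y) = (2*Y)*(-2 + Y) = 2*Y*(-2 + Y))
T = -1404 (T = (-13*18)*(0*(2*6*(-2 + 6)) + 6) = -234*(0*(2*6*4) + 6) = -234*(0*48 + 6) = -234*(0 + 6) = -234*6 = -1404)
T - q(E(-3)) = -1404 - 1*(-44) = -1404 + 44 = -1360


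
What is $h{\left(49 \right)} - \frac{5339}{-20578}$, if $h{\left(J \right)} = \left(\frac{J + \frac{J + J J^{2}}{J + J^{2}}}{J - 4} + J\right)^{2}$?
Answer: $\frac{68163513165253}{26044031250} \approx 2617.2$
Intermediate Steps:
$h{\left(J \right)} = \left(J + \frac{J + \frac{J + J^{3}}{J + J^{2}}}{-4 + J}\right)^{2}$ ($h{\left(J \right)} = \left(\frac{J + \frac{J + J^{3}}{J + J^{2}}}{-4 + J} + J\right)^{2} = \left(J + \frac{J + \frac{J + J^{3}}{J + J^{2}}}{-4 + J}\right)^{2}$)
$h{\left(49 \right)} - \frac{5339}{-20578} = \frac{\left(1 + 49^{3} - 49^{2} - 147\right)^{2}}{\left(1 + 49\right)^{2} \left(-4 + 49\right)^{2}} - \frac{5339}{-20578} = \frac{\left(1 + 117649 - 2401 - 147\right)^{2}}{2500 \cdot 2025} - - \frac{5339}{20578} = \frac{1}{2500} \cdot \frac{1}{2025} \left(1 + 117649 - 2401 - 147\right)^{2} + \frac{5339}{20578} = \frac{1}{2500} \cdot \frac{1}{2025} \cdot 115102^{2} + \frac{5339}{20578} = \frac{1}{2500} \cdot \frac{1}{2025} \cdot 13248470404 + \frac{5339}{20578} = \frac{3312117601}{1265625} + \frac{5339}{20578} = \frac{68163513165253}{26044031250}$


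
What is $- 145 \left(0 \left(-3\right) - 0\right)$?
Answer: $0$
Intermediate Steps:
$- 145 \left(0 \left(-3\right) - 0\right) = - 145 \left(0 + 0\right) = \left(-145\right) 0 = 0$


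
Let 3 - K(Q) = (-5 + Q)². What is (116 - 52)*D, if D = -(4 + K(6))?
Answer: -384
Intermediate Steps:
K(Q) = 3 - (-5 + Q)²
D = -6 (D = -(4 + (3 - (-5 + 6)²)) = -(4 + (3 - 1*1²)) = -(4 + (3 - 1*1)) = -(4 + (3 - 1)) = -(4 + 2) = -1*6 = -6)
(116 - 52)*D = (116 - 52)*(-6) = 64*(-6) = -384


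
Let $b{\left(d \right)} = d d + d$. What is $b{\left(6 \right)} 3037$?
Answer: $127554$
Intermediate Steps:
$b{\left(d \right)} = d + d^{2}$ ($b{\left(d \right)} = d^{2} + d = d + d^{2}$)
$b{\left(6 \right)} 3037 = 6 \left(1 + 6\right) 3037 = 6 \cdot 7 \cdot 3037 = 42 \cdot 3037 = 127554$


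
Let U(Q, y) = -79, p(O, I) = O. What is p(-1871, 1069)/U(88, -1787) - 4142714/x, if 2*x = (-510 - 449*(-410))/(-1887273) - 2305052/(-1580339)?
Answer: -488051152112704705867/80187839449126 ≈ -6.0864e+6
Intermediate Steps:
x = 2030071884788/2982531125547 (x = ((-510 - 449*(-410))/(-1887273) - 2305052/(-1580339))/2 = ((-510 + 184090)*(-1/1887273) - 2305052*(-1/1580339))/2 = (183580*(-1/1887273) + 2305052/1580339)/2 = (-183580/1887273 + 2305052/1580339)/2 = (1/2)*(4060143769576/2982531125547) = 2030071884788/2982531125547 ≈ 0.68065)
p(-1871, 1069)/U(88, -1787) - 4142714/x = -1871/(-79) - 4142714/2030071884788/2982531125547 = -1871*(-1/79) - 4142714*2982531125547/2030071884788 = 1871/79 - 6177886724619657279/1015035942394 = -488051152112704705867/80187839449126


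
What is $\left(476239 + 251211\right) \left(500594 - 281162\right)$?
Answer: $159625808400$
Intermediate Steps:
$\left(476239 + 251211\right) \left(500594 - 281162\right) = 727450 \cdot 219432 = 159625808400$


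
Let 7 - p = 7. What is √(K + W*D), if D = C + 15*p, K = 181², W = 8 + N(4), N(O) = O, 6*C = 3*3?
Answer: √32779 ≈ 181.05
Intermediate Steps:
C = 3/2 (C = (3*3)/6 = (⅙)*9 = 3/2 ≈ 1.5000)
p = 0 (p = 7 - 1*7 = 7 - 7 = 0)
W = 12 (W = 8 + 4 = 12)
K = 32761
D = 3/2 (D = 3/2 + 15*0 = 3/2 + 0 = 3/2 ≈ 1.5000)
√(K + W*D) = √(32761 + 12*(3/2)) = √(32761 + 18) = √32779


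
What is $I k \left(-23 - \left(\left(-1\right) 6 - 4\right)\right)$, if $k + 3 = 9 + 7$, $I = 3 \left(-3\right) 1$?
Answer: $1521$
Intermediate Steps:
$I = -9$ ($I = \left(-9\right) 1 = -9$)
$k = 13$ ($k = -3 + \left(9 + 7\right) = -3 + 16 = 13$)
$I k \left(-23 - \left(\left(-1\right) 6 - 4\right)\right) = \left(-9\right) 13 \left(-23 - \left(\left(-1\right) 6 - 4\right)\right) = - 117 \left(-23 - \left(-6 - 4\right)\right) = - 117 \left(-23 - -10\right) = - 117 \left(-23 + 10\right) = \left(-117\right) \left(-13\right) = 1521$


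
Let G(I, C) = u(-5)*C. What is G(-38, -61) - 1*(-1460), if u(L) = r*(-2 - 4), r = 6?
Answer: 3656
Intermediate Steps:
u(L) = -36 (u(L) = 6*(-2 - 4) = 6*(-6) = -36)
G(I, C) = -36*C
G(-38, -61) - 1*(-1460) = -36*(-61) - 1*(-1460) = 2196 + 1460 = 3656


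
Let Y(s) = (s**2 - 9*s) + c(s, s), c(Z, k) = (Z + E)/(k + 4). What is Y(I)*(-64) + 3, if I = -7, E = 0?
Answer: -21943/3 ≈ -7314.3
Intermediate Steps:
c(Z, k) = Z/(4 + k) (c(Z, k) = (Z + 0)/(k + 4) = Z/(4 + k))
Y(s) = s**2 - 9*s + s/(4 + s) (Y(s) = (s**2 - 9*s) + s/(4 + s) = s**2 - 9*s + s/(4 + s))
Y(I)*(-64) + 3 = -7*(1 + (-9 - 7)*(4 - 7))/(4 - 7)*(-64) + 3 = -7*(1 - 16*(-3))/(-3)*(-64) + 3 = -7*(-1/3)*(1 + 48)*(-64) + 3 = -7*(-1/3)*49*(-64) + 3 = (343/3)*(-64) + 3 = -21952/3 + 3 = -21943/3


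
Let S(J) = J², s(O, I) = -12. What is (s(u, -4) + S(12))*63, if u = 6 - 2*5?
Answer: 8316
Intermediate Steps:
u = -4 (u = 6 - 10 = -4)
(s(u, -4) + S(12))*63 = (-12 + 12²)*63 = (-12 + 144)*63 = 132*63 = 8316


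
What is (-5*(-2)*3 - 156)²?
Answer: 15876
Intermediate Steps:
(-5*(-2)*3 - 156)² = (10*3 - 156)² = (30 - 156)² = (-126)² = 15876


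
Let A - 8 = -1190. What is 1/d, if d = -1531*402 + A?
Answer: -1/616644 ≈ -1.6217e-6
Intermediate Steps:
A = -1182 (A = 8 - 1190 = -1182)
d = -616644 (d = -1531*402 - 1182 = -615462 - 1182 = -616644)
1/d = 1/(-616644) = -1/616644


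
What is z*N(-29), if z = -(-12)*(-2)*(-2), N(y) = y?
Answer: -1392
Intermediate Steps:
z = 48 (z = -4*6*(-2) = -24*(-2) = 48)
z*N(-29) = 48*(-29) = -1392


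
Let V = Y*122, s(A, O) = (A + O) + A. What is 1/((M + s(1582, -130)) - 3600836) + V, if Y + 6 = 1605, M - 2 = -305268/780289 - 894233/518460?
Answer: 283933285191738902784186/1455485934816552617 ≈ 1.9508e+5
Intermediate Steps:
M = -46932150737/404548634940 (M = 2 + (-305268/780289 - 894233/518460) = 2 - 856029420617/404548634940 = -46932150737/404548634940 ≈ -0.11601)
s(A, O) = O + 2*A
Y = 1599 (Y = -6 + 1605 = 1599)
V = 195078 (V = 1599*122 = 195078)
1/((M + s(1582, -130)) - 3600836) + V = 1/((-46932150737/404548634940 + (-130 + 2*1582)) - 3600836) + 195078 = 1/((-46932150737/404548634940 + (-130 + 3164)) - 3600836) + 195078 = 1/((-46932150737/404548634940 + 3034) - 3600836) + 195078 = 1/(1227353626257223/404548634940 - 3600836) + 195078 = 1/(-1455485934816552617/404548634940) + 195078 = -404548634940/1455485934816552617 + 195078 = 283933285191738902784186/1455485934816552617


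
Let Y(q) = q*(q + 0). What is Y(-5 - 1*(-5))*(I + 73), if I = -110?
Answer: 0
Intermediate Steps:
Y(q) = q² (Y(q) = q*q = q²)
Y(-5 - 1*(-5))*(I + 73) = (-5 - 1*(-5))²*(-110 + 73) = (-5 + 5)²*(-37) = 0²*(-37) = 0*(-37) = 0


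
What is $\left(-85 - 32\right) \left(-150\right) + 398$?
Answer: $17948$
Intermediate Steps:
$\left(-85 - 32\right) \left(-150\right) + 398 = \left(-117\right) \left(-150\right) + 398 = 17550 + 398 = 17948$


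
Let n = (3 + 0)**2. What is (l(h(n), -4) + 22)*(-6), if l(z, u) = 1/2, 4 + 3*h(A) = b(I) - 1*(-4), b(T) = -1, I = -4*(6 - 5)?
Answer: -135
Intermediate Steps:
n = 9 (n = 3**2 = 9)
I = -4 (I = -4*1 = -4)
h(A) = -1/3 (h(A) = -4/3 + (-1 - 1*(-4))/3 = -4/3 + (-1 + 4)/3 = -4/3 + (1/3)*3 = -4/3 + 1 = -1/3)
l(z, u) = 1/2
(l(h(n), -4) + 22)*(-6) = (1/2 + 22)*(-6) = (45/2)*(-6) = -135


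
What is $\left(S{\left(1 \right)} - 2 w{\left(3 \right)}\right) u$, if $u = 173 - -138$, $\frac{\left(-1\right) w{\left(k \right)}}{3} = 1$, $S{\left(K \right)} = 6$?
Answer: $3732$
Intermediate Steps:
$w{\left(k \right)} = -3$ ($w{\left(k \right)} = \left(-3\right) 1 = -3$)
$u = 311$ ($u = 173 + 138 = 311$)
$\left(S{\left(1 \right)} - 2 w{\left(3 \right)}\right) u = \left(6 - -6\right) 311 = \left(6 + 6\right) 311 = 12 \cdot 311 = 3732$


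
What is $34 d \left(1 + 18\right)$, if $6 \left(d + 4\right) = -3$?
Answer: $-2907$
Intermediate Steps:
$d = - \frac{9}{2}$ ($d = -4 + \frac{1}{6} \left(-3\right) = -4 - \frac{1}{2} = - \frac{9}{2} \approx -4.5$)
$34 d \left(1 + 18\right) = 34 \left(- \frac{9}{2}\right) \left(1 + 18\right) = \left(-153\right) 19 = -2907$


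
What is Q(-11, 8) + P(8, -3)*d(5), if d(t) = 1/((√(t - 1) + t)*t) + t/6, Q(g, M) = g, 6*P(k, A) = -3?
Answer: -4801/420 ≈ -11.431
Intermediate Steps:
P(k, A) = -½ (P(k, A) = (⅙)*(-3) = -½)
d(t) = t/6 + 1/(t*(t + √(-1 + t))) (d(t) = 1/((√(-1 + t) + t)*t) + t*(⅙) = 1/((t + √(-1 + t))*t) + t/6 = 1/(t*(t + √(-1 + t))) + t/6 = t/6 + 1/(t*(t + √(-1 + t))))
Q(-11, 8) + P(8, -3)*d(5) = -11 - (6 + 5³ + 5²*√(-1 + 5))/(12*5*(5 + √(-1 + 5))) = -11 - (6 + 125 + 25*√4)/(12*5*(5 + √4)) = -11 - (6 + 125 + 25*2)/(12*5*(5 + 2)) = -11 - (6 + 125 + 50)/(12*5*7) = -11 - 181/(12*5*7) = -11 - ½*181/210 = -11 - 181/420 = -4801/420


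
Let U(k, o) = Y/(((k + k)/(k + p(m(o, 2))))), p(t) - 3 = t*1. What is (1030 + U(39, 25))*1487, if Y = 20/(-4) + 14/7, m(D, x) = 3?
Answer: 39754945/26 ≈ 1.5290e+6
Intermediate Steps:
p(t) = 3 + t (p(t) = 3 + t*1 = 3 + t)
Y = -3 (Y = 20*(-¼) + 14*(⅐) = -5 + 2 = -3)
U(k, o) = -3*(6 + k)/(2*k) (U(k, o) = -3*(k + (3 + 3))/(k + k) = -3*(k + 6)/(2*k) = -3*(6 + k)/(2*k))
(1030 + U(39, 25))*1487 = (1030 + (-3/2 - 9/39))*1487 = (1030 + (-3/2 - 9*1/39))*1487 = (1030 + (-3/2 - 3/13))*1487 = (1030 - 45/26)*1487 = (26735/26)*1487 = 39754945/26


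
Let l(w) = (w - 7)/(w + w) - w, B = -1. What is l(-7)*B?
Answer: -8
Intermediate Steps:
l(w) = -w + (-7 + w)/(2*w) (l(w) = (-7 + w)/((2*w)) - w = (-7 + w)*(1/(2*w)) - w = (-7 + w)/(2*w) - w = -w + (-7 + w)/(2*w))
l(-7)*B = (1/2 - 1*(-7) - 7/2/(-7))*(-1) = (1/2 + 7 - 7/2*(-1/7))*(-1) = (1/2 + 7 + 1/2)*(-1) = 8*(-1) = -8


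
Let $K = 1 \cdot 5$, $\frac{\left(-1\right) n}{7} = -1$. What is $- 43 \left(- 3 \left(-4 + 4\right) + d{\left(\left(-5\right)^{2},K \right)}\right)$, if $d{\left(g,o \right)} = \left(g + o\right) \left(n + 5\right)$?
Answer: $-15480$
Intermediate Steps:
$n = 7$ ($n = \left(-7\right) \left(-1\right) = 7$)
$K = 5$
$d{\left(g,o \right)} = 12 g + 12 o$ ($d{\left(g,o \right)} = \left(g + o\right) \left(7 + 5\right) = \left(g + o\right) 12 = 12 g + 12 o$)
$- 43 \left(- 3 \left(-4 + 4\right) + d{\left(\left(-5\right)^{2},K \right)}\right) = - 43 \left(- 3 \left(-4 + 4\right) + \left(12 \left(-5\right)^{2} + 12 \cdot 5\right)\right) = - 43 \left(\left(-3\right) 0 + \left(12 \cdot 25 + 60\right)\right) = - 43 \left(0 + \left(300 + 60\right)\right) = - 43 \left(0 + 360\right) = \left(-43\right) 360 = -15480$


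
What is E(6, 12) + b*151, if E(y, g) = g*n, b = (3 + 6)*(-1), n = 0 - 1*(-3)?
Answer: -1323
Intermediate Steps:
n = 3 (n = 0 + 3 = 3)
b = -9 (b = 9*(-1) = -9)
E(y, g) = 3*g (E(y, g) = g*3 = 3*g)
E(6, 12) + b*151 = 3*12 - 9*151 = 36 - 1359 = -1323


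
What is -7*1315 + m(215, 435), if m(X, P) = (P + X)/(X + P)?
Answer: -9204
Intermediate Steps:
m(X, P) = 1 (m(X, P) = (P + X)/(P + X) = 1)
-7*1315 + m(215, 435) = -7*1315 + 1 = -9205 + 1 = -9204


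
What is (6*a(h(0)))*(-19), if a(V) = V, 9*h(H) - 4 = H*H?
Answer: -152/3 ≈ -50.667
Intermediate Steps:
h(H) = 4/9 + H**2/9 (h(H) = 4/9 + (H*H)/9 = 4/9 + H**2/9)
(6*a(h(0)))*(-19) = (6*(4/9 + (1/9)*0**2))*(-19) = (6*(4/9 + (1/9)*0))*(-19) = (6*(4/9 + 0))*(-19) = (6*(4/9))*(-19) = (8/3)*(-19) = -152/3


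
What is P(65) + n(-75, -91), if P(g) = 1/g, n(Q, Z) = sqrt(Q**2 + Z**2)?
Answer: 1/65 + sqrt(13906) ≈ 117.94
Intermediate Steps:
P(65) + n(-75, -91) = 1/65 + sqrt((-75)**2 + (-91)**2) = 1/65 + sqrt(5625 + 8281) = 1/65 + sqrt(13906)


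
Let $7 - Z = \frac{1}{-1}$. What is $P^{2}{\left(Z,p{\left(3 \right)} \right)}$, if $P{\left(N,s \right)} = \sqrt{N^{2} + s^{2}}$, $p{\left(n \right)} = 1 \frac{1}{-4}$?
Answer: $\frac{1025}{16} \approx 64.063$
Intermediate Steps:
$p{\left(n \right)} = - \frac{1}{4}$ ($p{\left(n \right)} = 1 \left(- \frac{1}{4}\right) = - \frac{1}{4}$)
$Z = 8$ ($Z = 7 - \frac{1}{-1} = 7 - -1 = 7 + 1 = 8$)
$P^{2}{\left(Z,p{\left(3 \right)} \right)} = \left(\sqrt{8^{2} + \left(- \frac{1}{4}\right)^{2}}\right)^{2} = \left(\sqrt{64 + \frac{1}{16}}\right)^{2} = \left(\sqrt{\frac{1025}{16}}\right)^{2} = \left(\frac{5 \sqrt{41}}{4}\right)^{2} = \frac{1025}{16}$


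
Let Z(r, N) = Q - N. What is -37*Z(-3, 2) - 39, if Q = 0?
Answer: 35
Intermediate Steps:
Z(r, N) = -N (Z(r, N) = 0 - N = -N)
-37*Z(-3, 2) - 39 = -(-37)*2 - 39 = -37*(-2) - 39 = 74 - 39 = 35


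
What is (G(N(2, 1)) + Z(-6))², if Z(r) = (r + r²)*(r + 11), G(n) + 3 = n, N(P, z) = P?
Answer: 22201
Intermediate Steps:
G(n) = -3 + n
Z(r) = (11 + r)*(r + r²) (Z(r) = (r + r²)*(11 + r) = (11 + r)*(r + r²))
(G(N(2, 1)) + Z(-6))² = ((-3 + 2) - 6*(11 + (-6)² + 12*(-6)))² = (-1 - 6*(11 + 36 - 72))² = (-1 - 6*(-25))² = (-1 + 150)² = 149² = 22201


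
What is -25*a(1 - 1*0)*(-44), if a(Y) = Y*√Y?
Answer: 1100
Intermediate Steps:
a(Y) = Y^(3/2)
-25*a(1 - 1*0)*(-44) = -25*(1 - 1*0)^(3/2)*(-44) = -25*(1 + 0)^(3/2)*(-44) = -25*1^(3/2)*(-44) = -25*1*(-44) = -25*(-44) = 1100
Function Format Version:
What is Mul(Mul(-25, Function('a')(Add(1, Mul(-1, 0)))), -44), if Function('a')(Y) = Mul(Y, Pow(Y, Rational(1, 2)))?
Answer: 1100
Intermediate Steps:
Function('a')(Y) = Pow(Y, Rational(3, 2))
Mul(Mul(-25, Function('a')(Add(1, Mul(-1, 0)))), -44) = Mul(Mul(-25, Pow(Add(1, Mul(-1, 0)), Rational(3, 2))), -44) = Mul(Mul(-25, Pow(Add(1, 0), Rational(3, 2))), -44) = Mul(Mul(-25, Pow(1, Rational(3, 2))), -44) = Mul(Mul(-25, 1), -44) = Mul(-25, -44) = 1100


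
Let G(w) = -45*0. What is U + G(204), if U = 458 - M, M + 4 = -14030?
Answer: 14492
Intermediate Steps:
M = -14034 (M = -4 - 14030 = -14034)
G(w) = 0
U = 14492 (U = 458 - 1*(-14034) = 458 + 14034 = 14492)
U + G(204) = 14492 + 0 = 14492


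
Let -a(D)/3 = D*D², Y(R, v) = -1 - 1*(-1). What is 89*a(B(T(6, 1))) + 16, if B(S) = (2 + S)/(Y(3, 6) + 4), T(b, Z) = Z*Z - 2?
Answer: 757/64 ≈ 11.828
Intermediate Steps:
Y(R, v) = 0 (Y(R, v) = -1 + 1 = 0)
T(b, Z) = -2 + Z² (T(b, Z) = Z² - 2 = -2 + Z²)
B(S) = ½ + S/4 (B(S) = (2 + S)/(0 + 4) = (2 + S)/4 = (2 + S)*(¼) = ½ + S/4)
a(D) = -3*D³ (a(D) = -3*D*D² = -3*D³)
89*a(B(T(6, 1))) + 16 = 89*(-3*(½ + (-2 + 1²)/4)³) + 16 = 89*(-3*(½ + (-2 + 1)/4)³) + 16 = 89*(-3*(½ + (¼)*(-1))³) + 16 = 89*(-3*(½ - ¼)³) + 16 = 89*(-3*(¼)³) + 16 = 89*(-3*1/64) + 16 = 89*(-3/64) + 16 = -267/64 + 16 = 757/64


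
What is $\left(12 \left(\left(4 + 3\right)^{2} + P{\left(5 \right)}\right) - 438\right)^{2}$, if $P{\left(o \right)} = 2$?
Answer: $30276$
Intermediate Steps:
$\left(12 \left(\left(4 + 3\right)^{2} + P{\left(5 \right)}\right) - 438\right)^{2} = \left(12 \left(\left(4 + 3\right)^{2} + 2\right) - 438\right)^{2} = \left(12 \left(7^{2} + 2\right) - 438\right)^{2} = \left(12 \left(49 + 2\right) - 438\right)^{2} = \left(12 \cdot 51 - 438\right)^{2} = \left(612 - 438\right)^{2} = 174^{2} = 30276$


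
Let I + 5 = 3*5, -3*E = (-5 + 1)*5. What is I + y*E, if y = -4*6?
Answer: -150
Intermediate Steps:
E = 20/3 (E = -(-5 + 1)*5/3 = -(-4)*5/3 = -⅓*(-20) = 20/3 ≈ 6.6667)
y = -24
I = 10 (I = -5 + 3*5 = -5 + 15 = 10)
I + y*E = 10 - 24*20/3 = 10 - 160 = -150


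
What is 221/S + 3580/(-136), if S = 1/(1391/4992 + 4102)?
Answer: 5918136335/6528 ≈ 9.0658e+5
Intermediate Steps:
S = 384/1575275 (S = 1/(1391*(1/4992) + 4102) = 1/(107/384 + 4102) = 1/(1575275/384) = 384/1575275 ≈ 0.00024377)
221/S + 3580/(-136) = 221/(384/1575275) + 3580/(-136) = 221*(1575275/384) + 3580*(-1/136) = 348135775/384 - 895/34 = 5918136335/6528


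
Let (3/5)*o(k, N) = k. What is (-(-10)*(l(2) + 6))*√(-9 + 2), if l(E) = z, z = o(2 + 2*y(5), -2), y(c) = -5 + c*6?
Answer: 2780*I*√7/3 ≈ 2451.7*I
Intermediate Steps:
y(c) = -5 + 6*c
o(k, N) = 5*k/3
z = 260/3 (z = 5*(2 + 2*(-5 + 6*5))/3 = 5*(2 + 2*(-5 + 30))/3 = 5*(2 + 2*25)/3 = 5*(2 + 50)/3 = (5/3)*52 = 260/3 ≈ 86.667)
l(E) = 260/3
(-(-10)*(l(2) + 6))*√(-9 + 2) = (-(-10)*(260/3 + 6))*√(-9 + 2) = (-(-10)*278/3)*√(-7) = (-5*(-556/3))*(I*√7) = 2780*(I*√7)/3 = 2780*I*√7/3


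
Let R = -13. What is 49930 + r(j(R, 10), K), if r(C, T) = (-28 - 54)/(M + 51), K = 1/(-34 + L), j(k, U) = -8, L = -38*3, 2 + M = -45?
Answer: 99819/2 ≈ 49910.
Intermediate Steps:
M = -47 (M = -2 - 45 = -47)
L = -114
K = -1/148 (K = 1/(-34 - 114) = 1/(-148) = -1/148 ≈ -0.0067568)
r(C, T) = -41/2 (r(C, T) = (-28 - 54)/(-47 + 51) = -82/4 = -82*¼ = -41/2)
49930 + r(j(R, 10), K) = 49930 - 41/2 = 99819/2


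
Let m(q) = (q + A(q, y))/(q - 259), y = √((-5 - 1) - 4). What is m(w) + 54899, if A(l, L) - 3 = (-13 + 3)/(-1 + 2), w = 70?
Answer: 164696/3 ≈ 54899.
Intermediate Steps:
y = I*√10 (y = √(-6 - 4) = √(-10) = I*√10 ≈ 3.1623*I)
A(l, L) = -7 (A(l, L) = 3 + (-13 + 3)/(-1 + 2) = 3 - 10/1 = 3 - 10*1 = 3 - 10 = -7)
m(q) = (-7 + q)/(-259 + q) (m(q) = (q - 7)/(q - 259) = (-7 + q)/(-259 + q))
m(w) + 54899 = (-7 + 70)/(-259 + 70) + 54899 = 63/(-189) + 54899 = -1/189*63 + 54899 = -⅓ + 54899 = 164696/3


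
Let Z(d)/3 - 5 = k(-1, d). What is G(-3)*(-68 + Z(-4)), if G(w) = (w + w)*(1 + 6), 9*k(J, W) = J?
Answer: 2240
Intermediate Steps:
k(J, W) = J/9
Z(d) = 44/3 (Z(d) = 15 + 3*((⅑)*(-1)) = 15 + 3*(-⅑) = 15 - ⅓ = 44/3)
G(w) = 14*w (G(w) = (2*w)*7 = 14*w)
G(-3)*(-68 + Z(-4)) = (14*(-3))*(-68 + 44/3) = -42*(-160/3) = 2240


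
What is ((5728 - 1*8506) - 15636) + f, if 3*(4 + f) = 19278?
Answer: -11992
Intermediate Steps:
f = 6422 (f = -4 + (⅓)*19278 = -4 + 6426 = 6422)
((5728 - 1*8506) - 15636) + f = ((5728 - 1*8506) - 15636) + 6422 = ((5728 - 8506) - 15636) + 6422 = (-2778 - 15636) + 6422 = -18414 + 6422 = -11992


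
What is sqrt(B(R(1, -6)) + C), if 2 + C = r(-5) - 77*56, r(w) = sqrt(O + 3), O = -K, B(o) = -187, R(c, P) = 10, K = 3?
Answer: I*sqrt(4501) ≈ 67.089*I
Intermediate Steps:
O = -3 (O = -1*3 = -3)
r(w) = 0 (r(w) = sqrt(-3 + 3) = sqrt(0) = 0)
C = -4314 (C = -2 + (0 - 77*56) = -2 + (0 - 4312) = -2 - 4312 = -4314)
sqrt(B(R(1, -6)) + C) = sqrt(-187 - 4314) = sqrt(-4501) = I*sqrt(4501)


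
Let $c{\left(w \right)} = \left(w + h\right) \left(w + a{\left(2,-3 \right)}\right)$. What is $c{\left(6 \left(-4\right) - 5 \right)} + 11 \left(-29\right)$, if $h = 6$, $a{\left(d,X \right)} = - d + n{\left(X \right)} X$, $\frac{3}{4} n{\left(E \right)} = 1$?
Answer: $486$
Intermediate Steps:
$n{\left(E \right)} = \frac{4}{3}$ ($n{\left(E \right)} = \frac{4}{3} \cdot 1 = \frac{4}{3}$)
$a{\left(d,X \right)} = - d + \frac{4 X}{3}$
$c{\left(w \right)} = \left(-6 + w\right) \left(6 + w\right)$ ($c{\left(w \right)} = \left(w + 6\right) \left(w + \left(\left(-1\right) 2 + \frac{4}{3} \left(-3\right)\right)\right) = \left(6 + w\right) \left(w - 6\right) = \left(6 + w\right) \left(-6 + w\right) = \left(-6 + w\right) \left(6 + w\right)$)
$c{\left(6 \left(-4\right) - 5 \right)} + 11 \left(-29\right) = \left(-36 + \left(6 \left(-4\right) - 5\right)^{2}\right) + 11 \left(-29\right) = \left(-36 + \left(-24 - 5\right)^{2}\right) - 319 = \left(-36 + \left(-29\right)^{2}\right) - 319 = \left(-36 + 841\right) - 319 = 805 - 319 = 486$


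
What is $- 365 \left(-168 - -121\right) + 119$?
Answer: $17274$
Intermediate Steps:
$- 365 \left(-168 - -121\right) + 119 = - 365 \left(-168 + 121\right) + 119 = \left(-365\right) \left(-47\right) + 119 = 17155 + 119 = 17274$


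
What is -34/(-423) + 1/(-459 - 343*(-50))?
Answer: 1363823/16962300 ≈ 0.080403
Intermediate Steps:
-34/(-423) + 1/(-459 - 343*(-50)) = -34*(-1/423) - 1/50/(-802) = 34/423 - 1/802*(-1/50) = 34/423 + 1/40100 = 1363823/16962300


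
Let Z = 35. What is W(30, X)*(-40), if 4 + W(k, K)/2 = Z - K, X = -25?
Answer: -4480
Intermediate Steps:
W(k, K) = 62 - 2*K (W(k, K) = -8 + 2*(35 - K) = -8 + (70 - 2*K) = 62 - 2*K)
W(30, X)*(-40) = (62 - 2*(-25))*(-40) = (62 + 50)*(-40) = 112*(-40) = -4480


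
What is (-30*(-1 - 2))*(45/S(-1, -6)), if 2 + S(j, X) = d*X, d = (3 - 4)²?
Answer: -2025/4 ≈ -506.25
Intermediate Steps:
d = 1 (d = (-1)² = 1)
S(j, X) = -2 + X (S(j, X) = -2 + 1*X = -2 + X)
(-30*(-1 - 2))*(45/S(-1, -6)) = (-30*(-1 - 2))*(45/(-2 - 6)) = (-30*(-3))*(45/(-8)) = (-10*(-9))*(45*(-⅛)) = 90*(-45/8) = -2025/4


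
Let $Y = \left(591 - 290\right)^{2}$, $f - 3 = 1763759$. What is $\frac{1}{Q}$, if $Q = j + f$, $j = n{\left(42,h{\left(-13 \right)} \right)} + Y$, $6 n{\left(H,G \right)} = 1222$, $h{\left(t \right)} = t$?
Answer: $\frac{3}{5563700} \approx 5.3921 \cdot 10^{-7}$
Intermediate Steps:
$f = 1763762$ ($f = 3 + 1763759 = 1763762$)
$n{\left(H,G \right)} = \frac{611}{3}$ ($n{\left(H,G \right)} = \frac{1}{6} \cdot 1222 = \frac{611}{3}$)
$Y = 90601$ ($Y = \left(591 - 290\right)^{2} = 301^{2} = 90601$)
$j = \frac{272414}{3}$ ($j = \frac{611}{3} + 90601 = \frac{272414}{3} \approx 90805.0$)
$Q = \frac{5563700}{3}$ ($Q = \frac{272414}{3} + 1763762 = \frac{5563700}{3} \approx 1.8546 \cdot 10^{6}$)
$\frac{1}{Q} = \frac{1}{\frac{5563700}{3}} = \frac{3}{5563700}$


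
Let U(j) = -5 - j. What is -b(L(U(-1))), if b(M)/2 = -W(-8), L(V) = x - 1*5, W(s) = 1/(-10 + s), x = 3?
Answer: -1/9 ≈ -0.11111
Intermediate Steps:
L(V) = -2 (L(V) = 3 - 1*5 = 3 - 5 = -2)
b(M) = 1/9 (b(M) = 2*(-1/(-10 - 8)) = 2*(-1/(-18)) = 2*(-1*(-1/18)) = 2*(1/18) = 1/9)
-b(L(U(-1))) = -1*1/9 = -1/9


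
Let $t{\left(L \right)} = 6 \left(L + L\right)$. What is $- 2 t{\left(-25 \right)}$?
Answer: $600$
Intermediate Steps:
$t{\left(L \right)} = 12 L$ ($t{\left(L \right)} = 6 \cdot 2 L = 12 L$)
$- 2 t{\left(-25 \right)} = - 2 \cdot 12 \left(-25\right) = \left(-2\right) \left(-300\right) = 600$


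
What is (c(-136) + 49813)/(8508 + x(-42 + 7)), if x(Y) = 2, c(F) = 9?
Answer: 24911/4255 ≈ 5.8545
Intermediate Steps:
(c(-136) + 49813)/(8508 + x(-42 + 7)) = (9 + 49813)/(8508 + 2) = 49822/8510 = 49822*(1/8510) = 24911/4255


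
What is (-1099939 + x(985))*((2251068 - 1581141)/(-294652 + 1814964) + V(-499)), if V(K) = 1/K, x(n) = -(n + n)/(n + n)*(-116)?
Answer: -365991686232803/758635688 ≈ -4.8243e+5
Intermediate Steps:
x(n) = 116 (x(n) = -(2*n)/((2*n))*(-116) = -(2*n)*(1/(2*n))*(-116) = -(-116) = -1*(-116) = 116)
(-1099939 + x(985))*((2251068 - 1581141)/(-294652 + 1814964) + V(-499)) = (-1099939 + 116)*((2251068 - 1581141)/(-294652 + 1814964) + 1/(-499)) = -1099823*(669927/1520312 - 1/499) = -1099823*332773261/758635688 = -365991686232803/758635688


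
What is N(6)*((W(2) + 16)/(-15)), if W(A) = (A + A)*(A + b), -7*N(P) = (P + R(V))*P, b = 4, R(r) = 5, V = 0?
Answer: 176/7 ≈ 25.143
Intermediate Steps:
N(P) = -P*(5 + P)/7 (N(P) = -(P + 5)*P/7 = -(5 + P)*P/7 = -P*(5 + P)/7)
W(A) = 2*A*(4 + A) (W(A) = (A + A)*(A + 4) = (2*A)*(4 + A) = 2*A*(4 + A))
N(6)*((W(2) + 16)/(-15)) = (-1/7*6*(5 + 6))*((2*2*(4 + 2) + 16)/(-15)) = (-1/7*6*11)*((2*2*6 + 16)*(-1/15)) = -66*(24 + 16)*(-1)/(7*15) = -2640*(-1)/(7*15) = -66/7*(-8/3) = 176/7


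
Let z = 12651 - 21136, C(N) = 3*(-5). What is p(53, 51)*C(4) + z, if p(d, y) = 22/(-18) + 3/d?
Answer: -1346335/159 ≈ -8467.5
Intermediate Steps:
p(d, y) = -11/9 + 3/d (p(d, y) = 22*(-1/18) + 3/d = -11/9 + 3/d)
C(N) = -15
z = -8485
p(53, 51)*C(4) + z = (-11/9 + 3/53)*(-15) - 8485 = -556/477*(-15) - 8485 = 2780/159 - 8485 = -1346335/159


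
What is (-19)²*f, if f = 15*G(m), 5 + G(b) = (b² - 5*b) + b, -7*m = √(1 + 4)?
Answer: -1299600/49 + 21660*√5/7 ≈ -19603.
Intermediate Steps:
m = -√5/7 (m = -√(1 + 4)/7 = -√5/7 ≈ -0.31944)
G(b) = -5 + b² - 4*b (G(b) = -5 + ((b² - 5*b) + b) = -5 + (b² - 4*b) = -5 + b² - 4*b)
f = -3600/49 + 60*√5/7 (f = 15*(-5 + (-√5/7)² - (-4)*√5/7) = 15*(-5 + 5/49 + 4*√5/7) = 15*(-240/49 + 4*√5/7) = -3600/49 + 60*√5/7 ≈ -54.303)
(-19)²*f = (-19)²*(-3600/49 + 60*√5/7) = 361*(-3600/49 + 60*√5/7) = -1299600/49 + 21660*√5/7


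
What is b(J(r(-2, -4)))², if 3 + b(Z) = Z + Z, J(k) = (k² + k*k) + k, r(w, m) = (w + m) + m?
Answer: 142129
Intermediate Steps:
r(w, m) = w + 2*m (r(w, m) = (m + w) + m = w + 2*m)
J(k) = k + 2*k² (J(k) = (k² + k²) + k = 2*k² + k = k + 2*k²)
b(Z) = -3 + 2*Z (b(Z) = -3 + (Z + Z) = -3 + 2*Z)
b(J(r(-2, -4)))² = (-3 + 2*((-2 + 2*(-4))*(1 + 2*(-2 + 2*(-4)))))² = (-3 + 2*((-2 - 8)*(1 + 2*(-2 - 8))))² = (-3 + 2*(-10*(1 + 2*(-10))))² = (-3 + 2*(-10*(1 - 20)))² = (-3 + 2*(-10*(-19)))² = (-3 + 2*190)² = (-3 + 380)² = 377² = 142129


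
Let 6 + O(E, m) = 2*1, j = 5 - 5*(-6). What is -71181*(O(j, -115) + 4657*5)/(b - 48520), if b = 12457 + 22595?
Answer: 1657164861/13468 ≈ 1.2304e+5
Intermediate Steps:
j = 35 (j = 5 + 30 = 35)
O(E, m) = -4 (O(E, m) = -6 + 2*1 = -6 + 2 = -4)
b = 35052
-71181*(O(j, -115) + 4657*5)/(b - 48520) = -71181*(-4 + 4657*5)/(35052 - 48520) = -71181/((-13468/(-4 + 23285))) = -71181/((-13468/23281)) = -71181/((-13468*1/23281)) = -71181/(-13468/23281) = -71181*(-23281/13468) = 1657164861/13468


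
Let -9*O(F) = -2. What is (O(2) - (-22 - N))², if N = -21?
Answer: 121/81 ≈ 1.4938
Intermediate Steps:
O(F) = 2/9 (O(F) = -⅑*(-2) = 2/9)
(O(2) - (-22 - N))² = (2/9 - (-22 - 1*(-21)))² = (2/9 - (-22 + 21))² = (2/9 - 1*(-1))² = (2/9 + 1)² = (11/9)² = 121/81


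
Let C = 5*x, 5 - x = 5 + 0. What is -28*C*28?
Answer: 0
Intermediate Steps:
x = 0 (x = 5 - (5 + 0) = 5 - 1*5 = 5 - 5 = 0)
C = 0 (C = 5*0 = 0)
-28*C*28 = -28*0*28 = 0*28 = 0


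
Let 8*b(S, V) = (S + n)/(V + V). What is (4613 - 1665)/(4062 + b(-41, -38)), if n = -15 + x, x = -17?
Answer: 1792384/2469769 ≈ 0.72573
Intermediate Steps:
n = -32 (n = -15 - 17 = -32)
b(S, V) = (-32 + S)/(16*V) (b(S, V) = ((S - 32)/(V + V))/8 = ((-32 + S)/((2*V)))/8 = ((-32 + S)*(1/(2*V)))/8 = ((-32 + S)/(2*V))/8 = (-32 + S)/(16*V))
(4613 - 1665)/(4062 + b(-41, -38)) = (4613 - 1665)/(4062 + (1/16)*(-32 - 41)/(-38)) = 2948/(4062 + (1/16)*(-1/38)*(-73)) = 2948/(4062 + 73/608) = 2948/(2469769/608) = 2948*(608/2469769) = 1792384/2469769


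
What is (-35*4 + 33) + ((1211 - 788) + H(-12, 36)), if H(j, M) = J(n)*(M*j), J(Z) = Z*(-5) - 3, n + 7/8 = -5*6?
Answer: -65078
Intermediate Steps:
n = -247/8 (n = -7/8 - 5*6 = -7/8 - 30 = -247/8 ≈ -30.875)
J(Z) = -3 - 5*Z (J(Z) = -5*Z - 3 = -3 - 5*Z)
H(j, M) = 1211*M*j/8 (H(j, M) = (-3 - 5*(-247/8))*(M*j) = (-3 + 1235/8)*(M*j) = 1211*(M*j)/8 = 1211*M*j/8)
(-35*4 + 33) + ((1211 - 788) + H(-12, 36)) = (-35*4 + 33) + ((1211 - 788) + (1211/8)*36*(-12)) = (-140 + 33) + (423 - 65394) = -107 - 64971 = -65078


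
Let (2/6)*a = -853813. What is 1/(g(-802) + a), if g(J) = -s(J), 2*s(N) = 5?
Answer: -2/5122883 ≈ -3.9041e-7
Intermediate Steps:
a = -2561439 (a = 3*(-853813) = -2561439)
s(N) = 5/2 (s(N) = (½)*5 = 5/2)
g(J) = -5/2 (g(J) = -1*5/2 = -5/2)
1/(g(-802) + a) = 1/(-5/2 - 2561439) = 1/(-5122883/2) = -2/5122883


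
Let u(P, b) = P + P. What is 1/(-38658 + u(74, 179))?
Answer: -1/38510 ≈ -2.5967e-5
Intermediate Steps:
u(P, b) = 2*P
1/(-38658 + u(74, 179)) = 1/(-38658 + 2*74) = 1/(-38658 + 148) = 1/(-38510) = -1/38510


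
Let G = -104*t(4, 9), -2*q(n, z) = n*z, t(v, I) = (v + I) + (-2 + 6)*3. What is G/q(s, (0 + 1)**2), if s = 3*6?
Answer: 2600/9 ≈ 288.89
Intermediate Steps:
t(v, I) = 12 + I + v (t(v, I) = (I + v) + 4*3 = (I + v) + 12 = 12 + I + v)
s = 18
q(n, z) = -n*z/2
G = -2600 (G = -104*(12 + 9 + 4) = -104*25 = -2600)
G/q(s, (0 + 1)**2) = -2600*(-1/(9*(0 + 1)**2)) = -2600/((-1/2*18*1**2)) = -2600/((-1/2*18*1)) = -2600/(-9) = -2600*(-1/9) = 2600/9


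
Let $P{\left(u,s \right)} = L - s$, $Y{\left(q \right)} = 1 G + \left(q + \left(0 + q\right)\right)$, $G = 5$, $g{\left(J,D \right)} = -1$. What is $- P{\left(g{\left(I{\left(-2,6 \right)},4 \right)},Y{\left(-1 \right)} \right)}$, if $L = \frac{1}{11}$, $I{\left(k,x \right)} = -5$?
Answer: $\frac{32}{11} \approx 2.9091$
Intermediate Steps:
$L = \frac{1}{11} \approx 0.090909$
$Y{\left(q \right)} = 5 + 2 q$ ($Y{\left(q \right)} = 1 \cdot 5 + \left(q + \left(0 + q\right)\right) = 5 + \left(q + q\right) = 5 + 2 q$)
$P{\left(u,s \right)} = \frac{1}{11} - s$
$- P{\left(g{\left(I{\left(-2,6 \right)},4 \right)},Y{\left(-1 \right)} \right)} = - (\frac{1}{11} - \left(5 + 2 \left(-1\right)\right)) = - (\frac{1}{11} - \left(5 - 2\right)) = - (\frac{1}{11} - 3) = \left(-1\right) \left(- \frac{32}{11}\right) = \frac{32}{11}$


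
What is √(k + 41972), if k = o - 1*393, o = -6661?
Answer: √34918 ≈ 186.86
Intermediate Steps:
k = -7054 (k = -6661 - 1*393 = -6661 - 393 = -7054)
√(k + 41972) = √(-7054 + 41972) = √34918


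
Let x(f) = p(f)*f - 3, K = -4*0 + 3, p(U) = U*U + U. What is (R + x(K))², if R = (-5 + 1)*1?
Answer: 841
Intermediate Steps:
p(U) = U + U² (p(U) = U² + U = U + U²)
K = 3 (K = 0 + 3 = 3)
x(f) = -3 + f²*(1 + f) (x(f) = (f*(1 + f))*f - 3 = f²*(1 + f) - 3 = -3 + f²*(1 + f))
R = -4 (R = -4*1 = -4)
(R + x(K))² = (-4 + (-3 + 3²*(1 + 3)))² = (-4 + (-3 + 9*4))² = (-4 + (-3 + 36))² = (-4 + 33)² = 29² = 841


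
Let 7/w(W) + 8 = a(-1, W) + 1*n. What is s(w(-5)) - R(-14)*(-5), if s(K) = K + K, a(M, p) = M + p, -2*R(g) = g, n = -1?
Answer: 511/15 ≈ 34.067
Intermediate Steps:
R(g) = -g/2
w(W) = 7/(-10 + W) (w(W) = 7/(-8 + ((-1 + W) + 1*(-1))) = 7/(-8 + ((-1 + W) - 1)) = 7/(-8 + (-2 + W)) = 7/(-10 + W))
s(K) = 2*K
s(w(-5)) - R(-14)*(-5) = 2*(7/(-10 - 5)) - (-½*(-14))*(-5) = 2*(7/(-15)) - 7*(-5) = 2*(7*(-1/15)) - 1*(-35) = 2*(-7/15) + 35 = -14/15 + 35 = 511/15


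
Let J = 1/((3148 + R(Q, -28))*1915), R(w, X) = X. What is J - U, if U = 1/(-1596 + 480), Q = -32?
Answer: 497993/555656400 ≈ 0.00089622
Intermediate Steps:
J = 1/5974800 (J = 1/((3148 - 28)*1915) = (1/1915)/3120 = (1/3120)*(1/1915) = 1/5974800 ≈ 1.6737e-7)
U = -1/1116 (U = 1/(-1116) = -1/1116 ≈ -0.00089606)
J - U = 1/5974800 - 1*(-1/1116) = 1/5974800 + 1/1116 = 497993/555656400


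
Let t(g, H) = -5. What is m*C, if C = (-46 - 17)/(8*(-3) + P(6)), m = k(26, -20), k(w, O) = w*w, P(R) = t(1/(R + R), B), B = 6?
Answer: 42588/29 ≈ 1468.6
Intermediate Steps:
P(R) = -5
k(w, O) = w²
m = 676 (m = 26² = 676)
C = 63/29 (C = (-46 - 17)/(8*(-3) - 5) = -63/(-24 - 5) = -63/(-29) = -63*(-1/29) = 63/29 ≈ 2.1724)
m*C = 676*(63/29) = 42588/29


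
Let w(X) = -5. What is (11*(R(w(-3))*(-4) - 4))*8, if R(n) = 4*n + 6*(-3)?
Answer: 13024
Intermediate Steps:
R(n) = -18 + 4*n (R(n) = 4*n - 18 = -18 + 4*n)
(11*(R(w(-3))*(-4) - 4))*8 = (11*((-18 + 4*(-5))*(-4) - 4))*8 = (11*((-18 - 20)*(-4) - 4))*8 = (11*(-38*(-4) - 4))*8 = (11*(152 - 4))*8 = (11*148)*8 = 1628*8 = 13024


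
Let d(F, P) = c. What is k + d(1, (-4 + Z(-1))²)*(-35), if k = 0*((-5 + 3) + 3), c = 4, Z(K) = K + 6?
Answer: -140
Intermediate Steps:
Z(K) = 6 + K
k = 0 (k = 0*(-2 + 3) = 0*1 = 0)
d(F, P) = 4
k + d(1, (-4 + Z(-1))²)*(-35) = 0 + 4*(-35) = 0 - 140 = -140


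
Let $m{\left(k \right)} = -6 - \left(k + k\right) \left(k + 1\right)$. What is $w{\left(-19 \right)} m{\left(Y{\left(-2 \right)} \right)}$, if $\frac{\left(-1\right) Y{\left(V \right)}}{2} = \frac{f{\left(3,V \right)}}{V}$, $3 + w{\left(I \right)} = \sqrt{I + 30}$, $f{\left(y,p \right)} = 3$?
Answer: $90 - 30 \sqrt{11} \approx -9.4987$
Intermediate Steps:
$w{\left(I \right)} = -3 + \sqrt{30 + I}$ ($w{\left(I \right)} = -3 + \sqrt{I + 30} = -3 + \sqrt{30 + I}$)
$Y{\left(V \right)} = - \frac{6}{V}$ ($Y{\left(V \right)} = - 2 \frac{3}{V} = - \frac{6}{V}$)
$m{\left(k \right)} = -6 - 2 k \left(1 + k\right)$
$w{\left(-19 \right)} m{\left(Y{\left(-2 \right)} \right)} = \left(-3 + \sqrt{30 - 19}\right) \left(-6 - 2 \left(- \frac{6}{-2}\right) - 2 \left(- \frac{6}{-2}\right)^{2}\right) = \left(-3 + \sqrt{11}\right) \left(-6 - 2 \left(\left(-6\right) \left(- \frac{1}{2}\right)\right) - 2 \left(\left(-6\right) \left(- \frac{1}{2}\right)\right)^{2}\right) = \left(-3 + \sqrt{11}\right) \left(-6 - 6 - 2 \cdot 3^{2}\right) = \left(-3 + \sqrt{11}\right) \left(-6 - 6 - 18\right) = \left(-3 + \sqrt{11}\right) \left(-30\right) = 90 - 30 \sqrt{11}$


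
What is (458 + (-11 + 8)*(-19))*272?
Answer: 140080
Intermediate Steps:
(458 + (-11 + 8)*(-19))*272 = (458 - 3*(-19))*272 = (458 + 57)*272 = 515*272 = 140080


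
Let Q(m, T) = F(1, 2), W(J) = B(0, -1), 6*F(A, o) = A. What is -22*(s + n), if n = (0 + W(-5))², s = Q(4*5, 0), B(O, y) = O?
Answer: -11/3 ≈ -3.6667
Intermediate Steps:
F(A, o) = A/6
W(J) = 0
Q(m, T) = ⅙ (Q(m, T) = (⅙)*1 = ⅙)
s = ⅙ ≈ 0.16667
n = 0 (n = (0 + 0)² = 0² = 0)
-22*(s + n) = -22*(⅙ + 0) = -22*⅙ = -11/3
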